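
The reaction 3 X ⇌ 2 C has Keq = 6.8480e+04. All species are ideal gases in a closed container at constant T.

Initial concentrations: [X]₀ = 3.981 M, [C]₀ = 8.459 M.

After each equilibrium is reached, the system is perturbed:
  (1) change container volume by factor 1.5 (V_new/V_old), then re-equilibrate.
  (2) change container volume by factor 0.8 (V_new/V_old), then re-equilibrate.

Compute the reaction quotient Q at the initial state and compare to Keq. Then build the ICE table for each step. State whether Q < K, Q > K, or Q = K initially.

Q₀ = 1.134 vs Keq = 6.8480e+04 ⇒ Q<K, forward
Step 1:
                  X         C
  init        3.981     8.459
  Δ           -3.86     2.573
  eq         0.1211     11.03
  solve Keq expr → x = 1.287; check Q = 6.8480e+04
Then change container volume by factor 1.5 (V_new/V_old).
Step 2:
                  X         C
  init      0.08075     7.355
  Δ         0.01162 -0.007748
  eq        0.09238     7.347
  solve Keq expr → x = -0.003874; check Q = 6.8480e+04
Then change container volume by factor 0.8 (V_new/V_old).
Step 3:
                  X         C
  init       0.1155     9.184
  Δ       -0.008234   0.00549
  eq         0.1072     9.189
  solve Keq expr → x = 0.002745; check Q = 6.8480e+04

Q₀ = 1.134; Q < K (proceeds forward)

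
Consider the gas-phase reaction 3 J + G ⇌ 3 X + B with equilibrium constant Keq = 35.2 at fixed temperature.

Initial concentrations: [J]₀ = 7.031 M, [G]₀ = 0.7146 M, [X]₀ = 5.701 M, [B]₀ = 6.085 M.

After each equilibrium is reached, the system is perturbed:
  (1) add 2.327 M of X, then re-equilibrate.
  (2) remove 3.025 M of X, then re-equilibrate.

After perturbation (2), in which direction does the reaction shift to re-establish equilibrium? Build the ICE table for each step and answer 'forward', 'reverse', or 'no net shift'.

Direction: forward

Q₀ = 4.539 vs Keq = 35.2 ⇒ Q<K, forward
Step 1:
                    J           G           X           B
  Initial       7.031      0.7146       5.701       6.085
  Change       -1.214     -0.4048       1.214      0.4048
  Equil         5.817      0.3098       6.915        6.49
  solve Keq expr → x = 0.4048; check Q = 35.2
Then add 2.327 M of X.
Step 2:
                    J           G           X           B
  Initial       5.817      0.3098       9.242        6.49
  Change       0.4996      0.1665     -0.4996     -0.1665
  Equil         6.316      0.4764       8.743       6.323
  solve Keq expr → x = -0.1665; check Q = 35.2
Then remove 3.025 M of X.
Step 3:
                    J           G           X           B
  Initial       6.316      0.4764       5.718       6.323
  Change      -0.6435     -0.2145      0.6435      0.2145
  Equil         5.673      0.2619       6.361       6.538
  solve Keq expr → x = 0.2145; check Q = 35.2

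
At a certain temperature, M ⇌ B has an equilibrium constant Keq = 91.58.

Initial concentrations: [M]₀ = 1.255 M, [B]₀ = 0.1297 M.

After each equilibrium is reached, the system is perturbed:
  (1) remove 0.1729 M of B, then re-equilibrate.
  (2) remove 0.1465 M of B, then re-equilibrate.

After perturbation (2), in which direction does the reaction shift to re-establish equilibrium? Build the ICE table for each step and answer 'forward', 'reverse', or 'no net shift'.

Q₀ = 0.1033 vs Keq = 91.58 ⇒ Q<K, forward
Step 1:
                  M         B
  init        1.255    0.1297
  Δ           -1.24      1.24
  eq        0.01496      1.37
  solve Keq expr → x = 1.24; check Q = 91.58
Then remove 0.1729 M of B.
Step 2:
                  M         B
  init      0.01496     1.197
  Δ       -0.001868  0.001868
  eq        0.01309     1.199
  solve Keq expr → x = 0.001868; check Q = 91.58
Then remove 0.1465 M of B.
Step 3:
                  M         B
  init      0.01309     1.052
  Δ       -0.001582  0.001582
  eq        0.01151     1.054
  solve Keq expr → x = 0.001582; check Q = 91.58

Direction: forward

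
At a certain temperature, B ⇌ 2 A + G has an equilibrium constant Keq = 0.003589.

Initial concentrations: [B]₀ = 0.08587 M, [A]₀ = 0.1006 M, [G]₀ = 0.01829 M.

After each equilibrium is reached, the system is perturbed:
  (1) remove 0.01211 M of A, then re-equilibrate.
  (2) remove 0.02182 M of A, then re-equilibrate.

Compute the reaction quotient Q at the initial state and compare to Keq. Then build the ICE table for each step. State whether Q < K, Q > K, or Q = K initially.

Q₀ = 0.002156; Q < K (proceeds forward)

Q₀ = 0.002156 vs Keq = 0.003589 ⇒ Q<K, forward
Step 1:
                   B          A          G
  I          0.08587     0.1006    0.01829
  C        -0.005204    0.01041   0.005204
  E          0.08067      0.111    0.02349
  solve Keq expr → x = 0.005204; check Q = 0.003589
Then remove 0.01211 M of A.
Step 2:
                   B          A          G
  I          0.08067     0.0989    0.02349
  C        -0.002498   0.004995   0.002498
  E          0.07817     0.1039    0.02599
  solve Keq expr → x = 0.002498; check Q = 0.003589
Then remove 0.02182 M of A.
Step 3:
                   B          A          G
  I          0.07817    0.08207    0.02599
  C        -0.004995   0.009989   0.004995
  E          0.07317    0.09206    0.03099
  solve Keq expr → x = 0.004995; check Q = 0.003589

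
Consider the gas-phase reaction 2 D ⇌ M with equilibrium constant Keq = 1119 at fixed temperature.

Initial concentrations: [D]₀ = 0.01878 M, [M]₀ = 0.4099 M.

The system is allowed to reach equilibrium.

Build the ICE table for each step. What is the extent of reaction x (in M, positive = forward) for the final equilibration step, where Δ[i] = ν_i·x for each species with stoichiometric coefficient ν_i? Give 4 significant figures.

x = -1.7753e-04 M

Q₀ = 1162 vs Keq = 1119 ⇒ Q>K, reverse
Step 1:
                  D         M
  init      0.01878    0.4099
  Δ       3.5506e-04 -1.7753e-04
  eq        0.01914    0.4097
  solve Keq expr → x = -1.7753e-04; check Q = 1119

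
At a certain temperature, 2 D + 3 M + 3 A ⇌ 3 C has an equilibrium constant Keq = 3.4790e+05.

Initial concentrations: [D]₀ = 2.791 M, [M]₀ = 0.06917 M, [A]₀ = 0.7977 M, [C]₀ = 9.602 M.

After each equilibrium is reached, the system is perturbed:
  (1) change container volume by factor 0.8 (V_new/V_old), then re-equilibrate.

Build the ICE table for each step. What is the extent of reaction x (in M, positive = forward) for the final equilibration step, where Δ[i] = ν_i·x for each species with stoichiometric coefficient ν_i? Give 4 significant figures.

Q₀ = 6.7654e+05 vs Keq = 3.4790e+05 ⇒ Q>K, reverse
Step 1:
                    D           M           A           C
  init          2.791     0.06917      0.7977       9.602
  Δ           0.01014     0.01521     0.01521    -0.01521
  eq            2.801     0.08438      0.8129       9.587
  solve Keq expr → x = -0.005071; check Q = 3.4790e+05
Then change container volume by factor 0.8 (V_new/V_old).
Step 2:
                    D           M           A           C
  init          3.501      0.1055       1.016       11.98
  Δ          -0.02004    -0.03007    -0.03007     0.03007
  eq            3.481     0.07541      0.9861       12.01
  solve Keq expr → x = 0.01002; check Q = 3.4790e+05

x = 0.01002 M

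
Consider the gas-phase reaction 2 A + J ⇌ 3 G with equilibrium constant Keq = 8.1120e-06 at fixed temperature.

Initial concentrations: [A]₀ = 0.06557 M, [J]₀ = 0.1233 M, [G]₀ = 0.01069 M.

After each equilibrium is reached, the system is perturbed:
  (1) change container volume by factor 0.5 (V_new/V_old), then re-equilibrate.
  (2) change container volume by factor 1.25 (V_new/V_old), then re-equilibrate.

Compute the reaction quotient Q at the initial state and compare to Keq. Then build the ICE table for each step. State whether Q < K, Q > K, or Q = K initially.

Q₀ = 0.002304 vs Keq = 8.1120e-06 ⇒ Q>K, reverse
Step 1:
                   A          J          G
  init       0.06557     0.1233    0.01069
  Δ         0.005969   0.002984  -0.008953
  eq         0.07154     0.1263   0.001737
  solve Keq expr → x = -0.002984; check Q = 8.1120e-06
Then change container volume by factor 0.5 (V_new/V_old).
Step 2:
                   A          J          G
  init        0.1431     0.2526   0.003474
  Δ                0          0          0
  eq          0.1431     0.2526   0.003474
  solve Keq expr → x = 0; check Q = 8.1120e-06
Then change container volume by factor 1.25 (V_new/V_old).
Step 3:
                   A          J          G
  init        0.1145     0.2021    0.00278
  Δ                0          0          0
  eq          0.1145     0.2021    0.00278
  solve Keq expr → x = 0; check Q = 8.1120e-06

Q₀ = 0.002304; Q > K (proceeds reverse)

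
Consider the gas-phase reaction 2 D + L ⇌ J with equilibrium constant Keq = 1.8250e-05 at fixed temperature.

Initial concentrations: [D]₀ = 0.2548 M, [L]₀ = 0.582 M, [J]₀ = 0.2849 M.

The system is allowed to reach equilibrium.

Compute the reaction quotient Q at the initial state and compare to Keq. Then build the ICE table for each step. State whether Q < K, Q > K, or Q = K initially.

Q₀ = 7.54; Q > K (proceeds reverse)

Q₀ = 7.54 vs Keq = 1.8250e-05 ⇒ Q>K, reverse
Step 1:
                    D           L           J
  init         0.2548       0.582      0.2849
  Δ            0.5698      0.2849     -0.2849
  eq           0.8246      0.8669  1.0757e-05
  solve Keq expr → x = -0.2849; check Q = 1.8250e-05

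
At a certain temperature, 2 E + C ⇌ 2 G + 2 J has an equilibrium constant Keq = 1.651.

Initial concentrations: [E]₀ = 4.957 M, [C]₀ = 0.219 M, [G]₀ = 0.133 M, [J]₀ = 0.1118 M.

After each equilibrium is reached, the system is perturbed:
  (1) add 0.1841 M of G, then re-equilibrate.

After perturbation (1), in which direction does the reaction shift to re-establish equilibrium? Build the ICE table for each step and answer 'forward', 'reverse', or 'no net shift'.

Q₀ = 4.1087e-05 vs Keq = 1.651 ⇒ Q<K, forward
Step 1:
                   E          C          G          J
  I            4.957      0.219      0.133     0.1118
  C          -0.4324    -0.2162     0.4324     0.4324
  E            4.525   0.002801     0.5654     0.5442
  solve Keq expr → x = 0.2162; check Q = 1.651
Then add 0.1841 M of G.
Step 2:
                   E          C          G          J
  I            4.525   0.002801     0.7495     0.5442
  C         0.003979    0.00199  -0.003979  -0.003979
  E            4.529   0.004791     0.7455     0.5402
  solve Keq expr → x = -0.00199; check Q = 1.651

Direction: reverse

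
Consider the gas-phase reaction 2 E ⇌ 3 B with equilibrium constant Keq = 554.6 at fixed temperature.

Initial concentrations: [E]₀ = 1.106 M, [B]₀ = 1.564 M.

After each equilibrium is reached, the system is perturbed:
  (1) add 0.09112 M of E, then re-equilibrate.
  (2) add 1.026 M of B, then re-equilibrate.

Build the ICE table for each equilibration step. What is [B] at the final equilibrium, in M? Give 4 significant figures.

[B]_eq = 3.896 M

Q₀ = 3.128 vs Keq = 554.6 ⇒ Q<K, forward
Step 1:
                    E           B
  Initial       1.106       1.564
  Change      -0.8955       1.343
  Equil        0.2105       2.907
  solve Keq expr → x = 0.4478; check Q = 554.6
Then add 0.09112 M of E.
Step 2:
                    E           B
  Initial      0.3016       2.907
  Change     -0.07825      0.1174
  Equil        0.2234       3.025
  solve Keq expr → x = 0.03912; check Q = 554.6
Then add 1.026 M of B.
Step 3:
                    E           B
  Initial      0.2234       4.051
  Change       0.1032     -0.1547
  Equil        0.3265       3.896
  solve Keq expr → x = -0.05158; check Q = 554.6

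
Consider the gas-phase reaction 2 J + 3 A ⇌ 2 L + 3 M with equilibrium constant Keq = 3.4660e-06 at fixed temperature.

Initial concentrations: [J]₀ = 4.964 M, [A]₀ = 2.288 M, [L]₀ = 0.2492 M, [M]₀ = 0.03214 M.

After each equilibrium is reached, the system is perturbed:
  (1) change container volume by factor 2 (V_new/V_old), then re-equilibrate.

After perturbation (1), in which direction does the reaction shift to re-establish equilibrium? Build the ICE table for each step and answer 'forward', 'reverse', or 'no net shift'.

Q₀ = 6.9856e-09 vs Keq = 3.4660e-06 ⇒ Q<K, forward
Step 1:
                  J         A         L         M
  Initial     4.964     2.288    0.2492   0.03214
  Change    -0.1026   -0.1539    0.1026    0.1539
  Equil       4.861     2.134    0.3518     0.186
  solve Keq expr → x = 0.05129; check Q = 3.4660e-06
Then change container volume by factor 2 (V_new/V_old).
Step 2:
                  J         A         L         M
  Initial     2.431     1.067    0.1759     0.093
  Change          0         0         0         0
  Equil       2.431     1.067    0.1759     0.093
  solve Keq expr → x = 0; check Q = 3.4660e-06

Direction: no net shift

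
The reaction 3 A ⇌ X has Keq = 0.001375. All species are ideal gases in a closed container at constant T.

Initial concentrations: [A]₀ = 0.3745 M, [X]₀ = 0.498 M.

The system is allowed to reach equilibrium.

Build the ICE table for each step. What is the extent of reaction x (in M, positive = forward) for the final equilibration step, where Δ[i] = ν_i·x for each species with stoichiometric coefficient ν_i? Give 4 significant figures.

Q₀ = 9.481 vs Keq = 0.001375 ⇒ Q>K, reverse
Step 1:
                   A          X
  Initial     0.3745      0.498
  Change       1.468    -0.4894
  Equil        1.843   0.008603
  solve Keq expr → x = -0.4894; check Q = 0.001375

x = -0.4894 M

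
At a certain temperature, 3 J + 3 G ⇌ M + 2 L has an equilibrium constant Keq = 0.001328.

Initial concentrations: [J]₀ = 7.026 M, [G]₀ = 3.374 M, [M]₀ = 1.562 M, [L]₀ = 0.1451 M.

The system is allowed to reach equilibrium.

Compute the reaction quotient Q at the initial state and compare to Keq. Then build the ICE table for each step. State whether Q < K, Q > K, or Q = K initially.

Q₀ = 2.4686e-06 vs Keq = 0.001328 ⇒ Q<K, forward
Step 1:
                    J           G           M           L
  init          7.026       3.374       1.562      0.1451
  Δ            -1.325      -1.325      0.4416      0.8831
  eq            5.701       2.049       2.004       1.028
  solve Keq expr → x = 0.4416; check Q = 0.001328

Q₀ = 2.4686e-06; Q < K (proceeds forward)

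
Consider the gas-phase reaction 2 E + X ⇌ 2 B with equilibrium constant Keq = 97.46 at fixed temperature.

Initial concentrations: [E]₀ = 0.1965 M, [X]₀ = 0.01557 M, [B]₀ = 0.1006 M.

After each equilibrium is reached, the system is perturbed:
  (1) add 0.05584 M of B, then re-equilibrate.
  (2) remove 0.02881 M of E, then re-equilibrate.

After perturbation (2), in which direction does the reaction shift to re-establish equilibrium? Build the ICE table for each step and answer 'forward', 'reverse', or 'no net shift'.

Direction: reverse

Q₀ = 16.83 vs Keq = 97.46 ⇒ Q<K, forward
Step 1:
                    E           X           B
  init         0.1965     0.01557      0.1006
  Δ          -0.02123    -0.01061     0.02123
  eq           0.1753    0.004957      0.1218
  solve Keq expr → x = 0.01061; check Q = 97.46
Then add 0.05584 M of B.
Step 2:
                    E           X           B
  init         0.1753    0.004957      0.1777
  Δ          0.007766    0.003883   -0.007766
  eq            0.183     0.00884      0.1699
  solve Keq expr → x = -0.003883; check Q = 97.46
Then remove 0.02881 M of E.
Step 3:
                    E           X           B
  init         0.1542     0.00884      0.1699
  Δ          0.004565    0.002283   -0.004565
  eq           0.1588     0.01112      0.1653
  solve Keq expr → x = -0.002283; check Q = 97.46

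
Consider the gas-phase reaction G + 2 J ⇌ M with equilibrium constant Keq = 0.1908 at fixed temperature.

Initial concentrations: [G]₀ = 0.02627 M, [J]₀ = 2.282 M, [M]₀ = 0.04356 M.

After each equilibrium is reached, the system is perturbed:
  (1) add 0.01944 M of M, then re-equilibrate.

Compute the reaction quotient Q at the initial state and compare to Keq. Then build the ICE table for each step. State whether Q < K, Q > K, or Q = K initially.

Q₀ = 0.3184 vs Keq = 0.1908 ⇒ Q>K, reverse
Step 1:
                  G         J         M
  I         0.02627     2.282   0.04356
  C        0.008498     0.017 -0.008498
  E         0.03477     2.299   0.03506
  solve Keq expr → x = -0.008498; check Q = 0.1908
Then add 0.01944 M of M.
Step 2:
                  G         J         M
  I         0.03477     2.299    0.0545
  C        0.009319   0.01864 -0.009319
  E         0.04409     2.318   0.04518
  solve Keq expr → x = -0.009319; check Q = 0.1908

Q₀ = 0.3184; Q > K (proceeds reverse)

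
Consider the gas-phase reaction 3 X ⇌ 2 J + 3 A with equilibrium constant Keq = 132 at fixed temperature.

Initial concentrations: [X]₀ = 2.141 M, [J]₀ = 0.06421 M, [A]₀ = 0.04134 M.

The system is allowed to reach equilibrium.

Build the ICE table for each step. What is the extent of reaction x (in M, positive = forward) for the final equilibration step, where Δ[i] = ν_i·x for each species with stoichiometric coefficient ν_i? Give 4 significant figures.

Q₀ = 2.9680e-08 vs Keq = 132 ⇒ Q<K, forward
Step 1:
                   X          J          A
  I            2.141    0.06421    0.04134
  C            -1.74       1.16       1.74
  E           0.4005      1.225      1.782
  solve Keq expr → x = 0.5802; check Q = 132

x = 0.5802 M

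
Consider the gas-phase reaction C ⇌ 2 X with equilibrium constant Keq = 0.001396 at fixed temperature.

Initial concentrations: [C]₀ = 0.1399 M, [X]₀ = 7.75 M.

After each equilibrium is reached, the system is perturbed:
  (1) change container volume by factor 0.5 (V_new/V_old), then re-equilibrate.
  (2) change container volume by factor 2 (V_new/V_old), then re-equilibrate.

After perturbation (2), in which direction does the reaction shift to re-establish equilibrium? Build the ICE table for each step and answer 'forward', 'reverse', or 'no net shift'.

Q₀ = 429.3 vs Keq = 0.001396 ⇒ Q>K, reverse
Step 1:
                    C           X
  Initial      0.1399        7.75
  Change        3.838      -7.675
  Equil         3.978     0.07452
  solve Keq expr → x = -3.838; check Q = 0.001396
Then change container volume by factor 0.5 (V_new/V_old).
Step 2:
                    C           X
  Initial       7.955       0.149
  Change      0.02175    -0.04351
  Equil         7.977      0.1055
  solve Keq expr → x = -0.02175; check Q = 0.001396
Then change container volume by factor 2 (V_new/V_old).
Step 3:
                    C           X
  Initial       3.989     0.05276
  Change     -0.01088     0.02175
  Equil         3.978     0.07452
  solve Keq expr → x = 0.01088; check Q = 0.001396

Direction: forward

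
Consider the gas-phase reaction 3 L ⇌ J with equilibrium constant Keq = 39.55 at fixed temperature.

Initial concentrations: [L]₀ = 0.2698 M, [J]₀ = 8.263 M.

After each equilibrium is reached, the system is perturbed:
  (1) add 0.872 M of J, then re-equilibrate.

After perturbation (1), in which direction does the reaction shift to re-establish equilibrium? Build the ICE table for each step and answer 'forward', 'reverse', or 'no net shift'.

Q₀ = 420.7 vs Keq = 39.55 ⇒ Q>K, reverse
Step 1:
                   L          J
  init        0.2698      8.263
  Δ            0.321     -0.107
  eq          0.5908      8.156
  solve Keq expr → x = -0.107; check Q = 39.55
Then add 0.872 M of J.
Step 2:
                   L          J
  init        0.5908      9.028
  Δ          0.02019  -0.006732
  eq           0.611      9.021
  solve Keq expr → x = -0.006732; check Q = 39.55

Direction: reverse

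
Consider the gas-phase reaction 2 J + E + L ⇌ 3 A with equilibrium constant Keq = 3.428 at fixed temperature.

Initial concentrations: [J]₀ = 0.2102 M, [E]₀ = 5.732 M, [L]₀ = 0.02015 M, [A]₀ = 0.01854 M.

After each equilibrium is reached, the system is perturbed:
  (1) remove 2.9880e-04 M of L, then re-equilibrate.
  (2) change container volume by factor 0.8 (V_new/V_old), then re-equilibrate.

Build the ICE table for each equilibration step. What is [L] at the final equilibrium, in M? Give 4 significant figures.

Q₀ = 0.001249 vs Keq = 3.428 ⇒ Q<K, forward
Step 1:
                  J         E         L         A
  I          0.2102     5.732   0.02015   0.01854
  C        -0.03874  -0.01937  -0.01937    0.0581
  E          0.1715     5.713 7.8201e-04   0.07664
  solve Keq expr → x = 0.01937; check Q = 3.428
Then remove 2.9880e-04 M of L.
Step 2:
                  J         E         L         A
  I          0.1715     5.713 4.8321e-04   0.07664
  C       5.3907e-04 2.6953e-04 2.6953e-04 -8.0860e-04
  E           0.172     5.713 7.5274e-04   0.07584
  solve Keq expr → x = -2.6953e-04; check Q = 3.428
Then change container volume by factor 0.8 (V_new/V_old).
Step 3:
                  J         E         L         A
  I           0.215     7.141 9.4093e-04   0.09479
  C       -3.4649e-04 -1.7325e-04 -1.7325e-04 5.1974e-04
  E          0.2147     7.141 7.6768e-04   0.09531
  solve Keq expr → x = 1.7325e-04; check Q = 3.428

[L]_eq = 7.6768e-04 M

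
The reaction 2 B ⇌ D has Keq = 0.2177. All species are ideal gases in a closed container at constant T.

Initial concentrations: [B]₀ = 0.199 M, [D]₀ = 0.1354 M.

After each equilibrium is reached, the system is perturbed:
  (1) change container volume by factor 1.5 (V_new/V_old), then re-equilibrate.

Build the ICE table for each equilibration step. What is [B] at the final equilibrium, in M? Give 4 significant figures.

Q₀ = 3.419 vs Keq = 0.2177 ⇒ Q>K, reverse
Step 1:
                    B           D
  init          0.199      0.1354
  Δ            0.2011     -0.1006
  eq           0.4001     0.03485
  solve Keq expr → x = -0.1006; check Q = 0.2177
Then change container volume by factor 1.5 (V_new/V_old).
Step 2:
                    B           D
  init         0.2667     0.02323
  Δ           0.01251   -0.006257
  eq           0.2792     0.01698
  solve Keq expr → x = -0.006257; check Q = 0.2177

[B]_eq = 0.2792 M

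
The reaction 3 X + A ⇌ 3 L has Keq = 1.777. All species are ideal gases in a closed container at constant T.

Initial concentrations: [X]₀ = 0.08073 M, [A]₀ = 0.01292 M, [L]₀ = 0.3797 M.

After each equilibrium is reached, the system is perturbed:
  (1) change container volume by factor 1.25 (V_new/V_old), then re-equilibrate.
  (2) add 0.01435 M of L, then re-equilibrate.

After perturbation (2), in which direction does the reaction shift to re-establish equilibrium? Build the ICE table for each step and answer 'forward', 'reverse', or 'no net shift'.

Q₀ = 8053 vs Keq = 1.777 ⇒ Q>K, reverse
Step 1:
                  X         A         L
  I         0.08073   0.01292    0.3797
  C          0.2193    0.0731   -0.2193
  E             0.3   0.08602    0.1604
  solve Keq expr → x = -0.0731; check Q = 1.777
Then change container volume by factor 1.25 (V_new/V_old).
Step 2:
                  X         A         L
  I            0.24   0.06881    0.1283
  C        0.005439  0.001813 -0.005439
  E          0.2455   0.07063    0.1229
  solve Keq expr → x = -0.001813; check Q = 1.777
Then add 0.01435 M of L.
Step 3:
                  X         A         L
  I          0.2455   0.07063    0.1372
  C        0.008451  0.002817 -0.008451
  E          0.2539   0.07344    0.1288
  solve Keq expr → x = -0.002817; check Q = 1.777

Direction: reverse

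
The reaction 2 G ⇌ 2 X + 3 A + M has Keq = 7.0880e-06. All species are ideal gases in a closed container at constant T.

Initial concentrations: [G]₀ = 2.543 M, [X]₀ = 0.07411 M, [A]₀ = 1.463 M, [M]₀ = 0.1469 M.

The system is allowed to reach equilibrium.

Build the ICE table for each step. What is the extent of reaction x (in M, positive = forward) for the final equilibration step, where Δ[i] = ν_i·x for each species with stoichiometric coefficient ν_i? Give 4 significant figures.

Q₀ = 3.9068e-04 vs Keq = 7.0880e-06 ⇒ Q>K, reverse
Step 1:
                  G         X         A         M
  I           2.543   0.07411     1.463    0.1469
  C         0.06144  -0.06144  -0.09215  -0.03072
  E           2.604   0.01267     1.371    0.1162
  solve Keq expr → x = -0.03072; check Q = 7.0880e-06

x = -0.03072 M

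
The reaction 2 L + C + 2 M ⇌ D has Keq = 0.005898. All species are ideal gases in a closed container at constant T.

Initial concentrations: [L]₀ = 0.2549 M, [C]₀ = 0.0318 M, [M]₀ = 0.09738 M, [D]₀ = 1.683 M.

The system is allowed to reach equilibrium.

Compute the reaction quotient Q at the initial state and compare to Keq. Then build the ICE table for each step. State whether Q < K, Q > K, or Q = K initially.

Q₀ = 8.5897e+04; Q > K (proceeds reverse)

Q₀ = 8.5897e+04 vs Keq = 0.005898 ⇒ Q>K, reverse
Step 1:
                   L          C          M          D
  I           0.2549     0.0318    0.09738      1.683
  C            2.537      1.268      2.537     -1.268
  E            2.792        1.3      2.634     0.4146
  solve Keq expr → x = -1.268; check Q = 0.005898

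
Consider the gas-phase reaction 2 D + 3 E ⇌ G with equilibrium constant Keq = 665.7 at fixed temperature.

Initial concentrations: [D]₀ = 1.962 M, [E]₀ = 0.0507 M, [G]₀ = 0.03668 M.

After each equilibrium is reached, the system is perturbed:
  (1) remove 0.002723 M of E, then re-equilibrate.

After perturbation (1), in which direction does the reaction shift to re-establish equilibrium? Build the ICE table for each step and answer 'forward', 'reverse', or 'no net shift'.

Q₀ = 73.12 vs Keq = 665.7 ⇒ Q<K, forward
Step 1:
                    D           E           G
  init          1.962      0.0507     0.03668
  Δ          -0.01639    -0.02459    0.008195
  eq            1.946     0.02611     0.04488
  solve Keq expr → x = 0.008195; check Q = 665.7
Then remove 0.002723 M of E.
Step 2:
                    D           E           G
  init          1.946     0.02339     0.04488
  Δ          0.001695    0.002543 -8.4750e-04
  eq            1.947     0.02593     0.04403
  solve Keq expr → x = -8.4750e-04; check Q = 665.7

Direction: reverse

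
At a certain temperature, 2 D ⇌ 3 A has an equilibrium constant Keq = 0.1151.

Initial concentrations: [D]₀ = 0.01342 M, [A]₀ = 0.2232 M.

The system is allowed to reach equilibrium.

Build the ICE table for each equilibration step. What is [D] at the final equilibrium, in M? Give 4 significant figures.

[D]_eq = 0.0948 M

Q₀ = 61.74 vs Keq = 0.1151 ⇒ Q>K, reverse
Step 1:
                   D          A
  Initial    0.01342     0.2232
  Change     0.08138    -0.1221
  Equil       0.0948     0.1011
  solve Keq expr → x = -0.04069; check Q = 0.1151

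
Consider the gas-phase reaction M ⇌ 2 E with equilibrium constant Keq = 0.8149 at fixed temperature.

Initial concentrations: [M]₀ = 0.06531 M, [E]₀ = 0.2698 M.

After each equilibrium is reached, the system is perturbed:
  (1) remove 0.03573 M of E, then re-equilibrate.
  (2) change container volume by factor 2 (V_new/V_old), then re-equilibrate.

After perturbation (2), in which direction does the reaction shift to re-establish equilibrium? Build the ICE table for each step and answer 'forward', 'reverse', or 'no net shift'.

Q₀ = 1.115 vs Keq = 0.8149 ⇒ Q>K, reverse
Step 1:
                  M         E
  I         0.06531    0.2698
  C         0.01057  -0.02114
  E         0.07588    0.2487
  solve Keq expr → x = -0.01057; check Q = 0.8149
Then remove 0.03573 M of E.
Step 2:
                  M         E
  I         0.07588    0.2129
  C       -0.009671   0.01934
  E         0.06621    0.2323
  solve Keq expr → x = 0.009671; check Q = 0.8149
Then change container volume by factor 2 (V_new/V_old).
Step 3:
                  M         E
  I          0.0331    0.1161
  C        -0.01022   0.02043
  E         0.02289    0.1366
  solve Keq expr → x = 0.01022; check Q = 0.8149

Direction: forward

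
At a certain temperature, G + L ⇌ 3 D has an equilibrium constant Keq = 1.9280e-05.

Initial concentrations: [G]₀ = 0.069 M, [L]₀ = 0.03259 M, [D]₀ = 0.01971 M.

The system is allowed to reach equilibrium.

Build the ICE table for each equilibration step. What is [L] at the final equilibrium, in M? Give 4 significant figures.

[L]_eq = 0.0379 M

Q₀ = 0.003405 vs Keq = 1.9280e-05 ⇒ Q>K, reverse
Step 1:
                    G           L           D
  I             0.069     0.03259     0.01971
  C          0.005308    0.005308    -0.01592
  E           0.07431      0.0379    0.003787
  solve Keq expr → x = -0.005308; check Q = 1.9280e-05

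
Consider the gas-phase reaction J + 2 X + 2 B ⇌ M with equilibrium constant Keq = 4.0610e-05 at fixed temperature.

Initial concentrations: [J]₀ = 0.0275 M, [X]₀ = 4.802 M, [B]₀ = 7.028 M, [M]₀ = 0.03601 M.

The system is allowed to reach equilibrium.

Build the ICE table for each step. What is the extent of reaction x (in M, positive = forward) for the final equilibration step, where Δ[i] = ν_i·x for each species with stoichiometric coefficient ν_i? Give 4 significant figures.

Q₀ = 0.00115 vs Keq = 4.0610e-05 ⇒ Q>K, reverse
Step 1:
                  J         X         B         M
  init       0.0275     4.802     7.028   0.03601
  Δ         0.03308   0.06615   0.06615  -0.03308
  eq        0.06058     4.868     7.094  0.002934
  solve Keq expr → x = -0.03308; check Q = 4.0610e-05

x = -0.03308 M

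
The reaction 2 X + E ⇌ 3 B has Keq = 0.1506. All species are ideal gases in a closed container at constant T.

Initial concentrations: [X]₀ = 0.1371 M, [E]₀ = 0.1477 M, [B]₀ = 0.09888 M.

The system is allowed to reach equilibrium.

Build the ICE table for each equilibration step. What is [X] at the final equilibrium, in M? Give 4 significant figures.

Q₀ = 0.3482 vs Keq = 0.1506 ⇒ Q>K, reverse
Step 1:
                  X         E         B
  init       0.1371    0.1477   0.09888
  Δ         0.01238  0.006192  -0.01858
  eq         0.1495    0.1539    0.0803
  solve Keq expr → x = -0.006192; check Q = 0.1506

[X]_eq = 0.1495 M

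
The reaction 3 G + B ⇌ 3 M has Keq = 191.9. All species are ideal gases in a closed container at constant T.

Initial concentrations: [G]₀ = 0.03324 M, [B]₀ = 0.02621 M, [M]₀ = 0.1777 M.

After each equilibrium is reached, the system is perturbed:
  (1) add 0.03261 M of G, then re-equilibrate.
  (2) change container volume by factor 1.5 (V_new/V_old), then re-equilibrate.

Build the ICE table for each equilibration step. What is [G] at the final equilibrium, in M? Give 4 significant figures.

[G]_eq = 0.06134 M

Q₀ = 5829 vs Keq = 191.9 ⇒ Q>K, reverse
Step 1:
                    G           B           M
  Initial     0.03324     0.02621      0.1777
  Change      0.03815     0.01272    -0.03815
  Equil       0.07139     0.03893      0.1396
  solve Keq expr → x = -0.01272; check Q = 191.9
Then add 0.03261 M of G.
Step 2:
                    G           B           M
  Initial       0.104     0.03893      0.1396
  Change     -0.01842   -0.006141     0.01842
  Equil       0.08557     0.03278       0.158
  solve Keq expr → x = 0.006141; check Q = 191.9
Then change container volume by factor 1.5 (V_new/V_old).
Step 3:
                    G           B           M
  Initial     0.05705     0.02186      0.1053
  Change     0.004288    0.001429   -0.004288
  Equil       0.06134     0.02329       0.101
  solve Keq expr → x = -0.001429; check Q = 191.9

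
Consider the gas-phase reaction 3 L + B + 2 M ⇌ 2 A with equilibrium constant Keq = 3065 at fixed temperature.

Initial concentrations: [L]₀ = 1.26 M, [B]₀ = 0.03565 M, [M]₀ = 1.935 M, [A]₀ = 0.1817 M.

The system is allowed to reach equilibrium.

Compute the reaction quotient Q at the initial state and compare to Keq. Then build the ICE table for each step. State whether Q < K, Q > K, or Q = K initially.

Q₀ = 0.1236; Q < K (proceeds forward)

Q₀ = 0.1236 vs Keq = 3065 ⇒ Q<K, forward
Step 1:
                  L         B         M         A
  init         1.26   0.03565     1.935    0.1817
  Δ         -0.1069  -0.03565  -0.07129   0.07129
  eq          1.153 3.9217e-06     1.864     0.253
  solve Keq expr → x = 0.03565; check Q = 3065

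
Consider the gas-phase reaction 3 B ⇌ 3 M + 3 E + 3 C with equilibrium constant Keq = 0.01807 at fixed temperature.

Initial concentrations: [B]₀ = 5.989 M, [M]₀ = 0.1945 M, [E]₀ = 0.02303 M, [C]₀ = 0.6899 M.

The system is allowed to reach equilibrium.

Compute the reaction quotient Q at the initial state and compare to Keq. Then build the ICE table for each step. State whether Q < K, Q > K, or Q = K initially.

Q₀ = 1.3738e-10 vs Keq = 0.01807 ⇒ Q<K, forward
Step 1:
                   B          M          E          C
  init         5.989     0.1945    0.02303     0.6899
  Δ          -0.8364     0.8364     0.8364     0.8364
  eq           5.153      1.031     0.8594      1.526
  solve Keq expr → x = 0.2788; check Q = 0.01807

Q₀ = 1.3738e-10; Q < K (proceeds forward)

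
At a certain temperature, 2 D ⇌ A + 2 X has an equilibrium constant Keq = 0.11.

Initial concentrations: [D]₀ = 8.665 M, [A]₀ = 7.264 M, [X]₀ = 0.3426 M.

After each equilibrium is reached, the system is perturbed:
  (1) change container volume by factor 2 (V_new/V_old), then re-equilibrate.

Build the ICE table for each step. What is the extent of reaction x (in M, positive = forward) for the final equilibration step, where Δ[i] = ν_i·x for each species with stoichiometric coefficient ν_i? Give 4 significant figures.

Q₀ = 0.01136 vs Keq = 0.11 ⇒ Q<K, forward
Step 1:
                  D         A         X
  init        8.665     7.264    0.3426
  Δ          -0.626     0.313     0.626
  eq          8.039     7.577    0.9686
  solve Keq expr → x = 0.313; check Q = 0.11
Then change container volume by factor 2 (V_new/V_old).
Step 2:
                  D         A         X
  init        4.019     3.789    0.4843
  Δ         -0.1654   0.08269    0.1654
  eq          3.854     3.871    0.6497
  solve Keq expr → x = 0.08269; check Q = 0.11

x = 0.08269 M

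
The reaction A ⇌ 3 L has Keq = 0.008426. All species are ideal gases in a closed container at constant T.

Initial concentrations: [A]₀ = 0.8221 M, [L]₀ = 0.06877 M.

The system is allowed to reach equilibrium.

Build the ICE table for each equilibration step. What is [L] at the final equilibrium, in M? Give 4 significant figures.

[L]_eq = 0.1875 M

Q₀ = 3.9561e-04 vs Keq = 0.008426 ⇒ Q<K, forward
Step 1:
                   A          L
  init        0.8221    0.06877
  Δ         -0.03958     0.1187
  eq          0.7825     0.1875
  solve Keq expr → x = 0.03958; check Q = 0.008426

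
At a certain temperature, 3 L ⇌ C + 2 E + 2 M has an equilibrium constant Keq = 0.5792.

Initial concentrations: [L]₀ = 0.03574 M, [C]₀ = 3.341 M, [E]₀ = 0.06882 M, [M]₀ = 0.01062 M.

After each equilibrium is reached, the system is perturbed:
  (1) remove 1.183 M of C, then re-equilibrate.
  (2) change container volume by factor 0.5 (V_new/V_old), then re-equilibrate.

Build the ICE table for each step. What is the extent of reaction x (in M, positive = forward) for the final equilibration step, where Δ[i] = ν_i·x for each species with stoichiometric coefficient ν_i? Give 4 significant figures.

x = -0.0043 M

Q₀ = 0.03909 vs Keq = 0.5792 ⇒ Q<K, forward
Step 1:
                  L         C         E         M
  Initial   0.03574     3.341   0.06882   0.01062
  Change   -0.01257  0.004192  0.008383  0.008383
  Equil     0.02317     3.345    0.0772     0.019
  solve Keq expr → x = 0.004192; check Q = 0.5792
Then remove 1.183 M of C.
Step 2:
                  L         C         E         M
  Initial   0.02317     2.162    0.0772     0.019
  Change  -0.001979 6.5975e-04   0.00132   0.00132
  Equil     0.02119     2.163   0.07852   0.02032
  solve Keq expr → x = 6.5975e-04; check Q = 0.5792
Then change container volume by factor 0.5 (V_new/V_old).
Step 3:
                  L         C         E         M
  Initial   0.04237     4.326     0.157   0.04065
  Change     0.0129   -0.0043 -0.008599 -0.008599
  Equil     0.05527     4.321    0.1484   0.03205
  solve Keq expr → x = -0.0043; check Q = 0.5792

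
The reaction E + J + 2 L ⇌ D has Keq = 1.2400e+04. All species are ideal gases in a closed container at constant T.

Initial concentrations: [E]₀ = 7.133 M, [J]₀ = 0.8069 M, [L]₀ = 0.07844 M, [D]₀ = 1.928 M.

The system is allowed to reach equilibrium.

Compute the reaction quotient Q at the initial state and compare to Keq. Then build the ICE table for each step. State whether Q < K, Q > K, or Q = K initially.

Q₀ = 54.44 vs Keq = 1.2400e+04 ⇒ Q<K, forward
Step 1:
                    E           J           L           D
  Initial       7.133      0.8069     0.07844       1.928
  Change     -0.03653    -0.03653    -0.07306     0.03653
  Equil         7.096      0.7704    0.005383       1.965
  solve Keq expr → x = 0.03653; check Q = 1.2400e+04

Q₀ = 54.44; Q < K (proceeds forward)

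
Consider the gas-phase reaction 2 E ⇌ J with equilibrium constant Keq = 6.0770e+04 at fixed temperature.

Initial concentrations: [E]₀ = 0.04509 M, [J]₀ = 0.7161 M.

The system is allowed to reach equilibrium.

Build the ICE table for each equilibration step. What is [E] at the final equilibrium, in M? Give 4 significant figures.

[E]_eq = 0.003482 M

Q₀ = 352.2 vs Keq = 6.0770e+04 ⇒ Q<K, forward
Step 1:
                   E          J
  I          0.04509     0.7161
  C         -0.04161     0.0208
  E         0.003482     0.7369
  solve Keq expr → x = 0.0208; check Q = 6.0770e+04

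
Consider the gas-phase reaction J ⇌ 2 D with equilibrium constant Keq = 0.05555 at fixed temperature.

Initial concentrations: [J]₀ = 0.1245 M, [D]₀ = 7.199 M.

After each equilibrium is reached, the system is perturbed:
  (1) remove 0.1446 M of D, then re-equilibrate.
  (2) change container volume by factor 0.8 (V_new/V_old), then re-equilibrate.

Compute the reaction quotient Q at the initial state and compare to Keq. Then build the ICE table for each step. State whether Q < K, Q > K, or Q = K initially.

Q₀ = 416.3 vs Keq = 0.05555 ⇒ Q>K, reverse
Step 1:
                   J          D
  init        0.1245      7.199
  Δ            3.379     -6.758
  eq           3.503     0.4412
  solve Keq expr → x = -3.379; check Q = 0.05555
Then remove 0.1446 M of D.
Step 2:
                   J          D
  init         3.503     0.2966
  Δ         -0.07008     0.1402
  eq           3.433     0.4367
  solve Keq expr → x = 0.07008; check Q = 0.05555
Then change container volume by factor 0.8 (V_new/V_old).
Step 3:
                   J          D
  init         4.292     0.5459
  Δ          0.02802   -0.05604
  eq            4.32     0.4899
  solve Keq expr → x = -0.02802; check Q = 0.05555

Q₀ = 416.3; Q > K (proceeds reverse)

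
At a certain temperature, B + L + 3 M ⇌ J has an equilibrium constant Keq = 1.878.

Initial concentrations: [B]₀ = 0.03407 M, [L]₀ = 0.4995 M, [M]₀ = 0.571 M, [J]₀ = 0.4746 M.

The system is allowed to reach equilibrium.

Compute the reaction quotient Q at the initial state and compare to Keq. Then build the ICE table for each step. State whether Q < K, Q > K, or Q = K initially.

Q₀ = 149.8; Q > K (proceeds reverse)

Q₀ = 149.8 vs Keq = 1.878 ⇒ Q>K, reverse
Step 1:
                    B           L           M           J
  I           0.03407      0.4995       0.571      0.4746
  C            0.1666      0.1666      0.4997     -0.1666
  E            0.2006      0.6661       1.071       0.308
  solve Keq expr → x = -0.1666; check Q = 1.878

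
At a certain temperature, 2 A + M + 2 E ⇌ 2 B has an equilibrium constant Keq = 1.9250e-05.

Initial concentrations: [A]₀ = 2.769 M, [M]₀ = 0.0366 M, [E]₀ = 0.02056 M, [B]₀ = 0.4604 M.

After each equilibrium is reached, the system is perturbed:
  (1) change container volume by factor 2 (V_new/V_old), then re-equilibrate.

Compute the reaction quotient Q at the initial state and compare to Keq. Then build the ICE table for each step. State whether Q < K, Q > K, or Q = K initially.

Q₀ = 1787 vs Keq = 1.9250e-05 ⇒ Q>K, reverse
Step 1:
                    A           M           E           B
  init          2.769      0.0366     0.02056      0.4604
  Δ            0.4569      0.2285      0.4569     -0.4569
  eq            3.226      0.2651      0.4775    0.003479
  solve Keq expr → x = -0.2285; check Q = 1.9250e-05
Then change container volume by factor 2 (V_new/V_old).
Step 2:
                    A           M           E           B
  init          1.613      0.1325      0.2387     0.00174
  Δ           0.00112  5.5999e-04     0.00112    -0.00112
  eq            1.614      0.1331      0.2399  6.1969e-04
  solve Keq expr → x = -5.5999e-04; check Q = 1.9250e-05

Q₀ = 1787; Q > K (proceeds reverse)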